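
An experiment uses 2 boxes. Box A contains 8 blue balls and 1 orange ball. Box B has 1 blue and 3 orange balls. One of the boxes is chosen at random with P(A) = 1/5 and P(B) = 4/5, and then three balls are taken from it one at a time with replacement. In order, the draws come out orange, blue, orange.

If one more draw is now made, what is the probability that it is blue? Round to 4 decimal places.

0.2622

For each hypothesis, P(data | H) works out to: P(data | box A) = (1/9)(8/9)(1/9) = 0.010974; P(data | box B) = (3/4)(1/4)(3/4) = 0.14062.
Weighting by the prior gives 1/5 · 0.010974 = 0.0021948, 4/5 · 0.14062 = 0.1125; these sum to 0.11469.
The posterior is then P(box A | data) = 0.019136, P(box B | data) = 0.98086.
So P(blue next | data) = Σ P(blue next | H) P(H | data) = (8/9)(0.019136) + (1/4)(0.98086) = 0.26223.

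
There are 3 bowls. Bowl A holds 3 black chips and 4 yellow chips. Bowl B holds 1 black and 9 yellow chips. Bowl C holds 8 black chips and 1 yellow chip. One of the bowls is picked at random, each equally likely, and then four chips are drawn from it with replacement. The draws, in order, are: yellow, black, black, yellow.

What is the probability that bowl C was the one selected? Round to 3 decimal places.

For each hypothesis, P(data | H) works out to: P(data | bowl A) = (4/7)(3/7)(3/7)(4/7) = 0.059975; P(data | bowl B) = (9/10)(1/10)(1/10)(9/10) = 0.0081; P(data | bowl C) = (1/9)(8/9)(8/9)(1/9) = 0.0097546.
The prior-weighted likelihoods are 1/3 · 0.059975 = 0.019992, 1/3 · 0.0081 = 0.0027, 1/3 · 0.0097546 = 0.0032515; these sum to 0.025943.
By Bayes' rule, P(bowl C | data) = (0.0032515) / (0.025943) = 0.12533.

0.125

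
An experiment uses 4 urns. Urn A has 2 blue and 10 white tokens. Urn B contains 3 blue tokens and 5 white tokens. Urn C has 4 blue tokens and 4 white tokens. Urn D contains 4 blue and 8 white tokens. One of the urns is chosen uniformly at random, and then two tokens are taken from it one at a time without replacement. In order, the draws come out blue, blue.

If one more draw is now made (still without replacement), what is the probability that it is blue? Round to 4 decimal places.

For each hypothesis, P(data | H) works out to: P(data | urn A) = (2/12)(1/11) = 0.015152; P(data | urn B) = (3/8)(2/7) = 0.10714; P(data | urn C) = (4/8)(3/7) = 0.21429; P(data | urn D) = (4/12)(3/11) = 0.090909.
Weighting by the prior gives 1/4 · 0.015152 = 0.0037879, 1/4 · 0.10714 = 0.026786, 1/4 · 0.21429 = 0.053571, 1/4 · 0.090909 = 0.022727; with total 0.10687.
Dividing through by the total gives posterior P(urn A | data) = 0.035443, P(urn B | data) = 0.25063, P(urn C | data) = 0.50127, P(urn D | data) = 0.21266.
Averaging over the posterior, P(blue next | data) = (0)(0.035443) + (1/6)(0.25063) + (1/3)(0.50127) + (1/5)(0.21266) = 0.25139.

0.2514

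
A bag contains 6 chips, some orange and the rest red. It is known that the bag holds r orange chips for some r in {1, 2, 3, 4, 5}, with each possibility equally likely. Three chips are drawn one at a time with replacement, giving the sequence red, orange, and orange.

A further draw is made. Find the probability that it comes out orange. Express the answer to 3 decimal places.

0.589

Compute the likelihood of the observed sequence for each case: P(data | r = 1) = (5/6)(1/6)(1/6) = 5/216; P(data | r = 2) = (4/6)(2/6)(2/6) = 2/27; P(data | r = 3) = (3/6)(3/6)(3/6) = 1/8; P(data | r = 4) = (2/6)(4/6)(4/6) = 4/27; P(data | r = 5) = (1/6)(5/6)(5/6) = 25/216.
Multiplying each by its prior: 1/5 · 5/216 = 1/216, 1/5 · 2/27 = 2/135, 1/5 · 1/8 = 1/40, 1/5 · 4/27 = 4/135, 1/5 · 25/216 = 5/216; with total 7/72.
Dividing through by the total gives posterior P(r = 1 | data) = 1/21, P(r = 2 | data) = 16/105, P(r = 3 | data) = 9/35, P(r = 4 | data) = 32/105, P(r = 5 | data) = 5/21.
Averaging over the posterior, P(orange next | data) = (1/6)(1/21) + (1/3)(16/105) + (1/2)(9/35) + (2/3)(32/105) + (5/6)(5/21) = 53/90.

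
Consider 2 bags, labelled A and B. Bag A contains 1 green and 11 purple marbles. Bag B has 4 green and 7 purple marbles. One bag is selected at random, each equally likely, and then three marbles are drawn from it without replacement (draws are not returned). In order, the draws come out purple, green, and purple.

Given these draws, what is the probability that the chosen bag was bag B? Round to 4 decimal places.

0.6707

Compute the likelihood of the observed sequence for each case: P(data | bag A) = (11/12)(1/11)(10/10) = 0.083333; P(data | bag B) = (7/11)(4/10)(6/9) = 0.1697.
Multiplying each by its prior: 1/2 · 0.083333 = 0.041667, 1/2 · 0.1697 = 0.084848; these sum to 0.12652.
By Bayes' rule, P(bag B | data) = (0.084848) / (0.12652) = 0.67066.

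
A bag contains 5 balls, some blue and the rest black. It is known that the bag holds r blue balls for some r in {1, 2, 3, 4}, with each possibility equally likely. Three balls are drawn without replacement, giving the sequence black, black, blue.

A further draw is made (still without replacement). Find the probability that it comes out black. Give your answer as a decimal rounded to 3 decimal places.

0.600

For each hypothesis, P(data | H) works out to: P(data | r = 1) = (4/5)(3/4)(1/3) = 1/5; P(data | r = 2) = (3/5)(2/4)(2/3) = 1/5; P(data | r = 3) = (2/5)(1/4)(3/3) = 1/10; P(data | r = 4) = (1/5)(0/4) = 0.
Weighting by the prior gives 1/4 · 1/5 = 1/20, 1/4 · 1/5 = 1/20, 1/4 · 1/10 = 1/40, 1/4 · 0 = 0; these sum to 1/8.
Normalising, the posterior is P(r = 1 | data) = 2/5, P(r = 2 | data) = 2/5, P(r = 3 | data) = 1/5, P(r = 4 | data) = 0.
So P(black next | data) = Σ P(black next | H) P(H | data) = (1)(2/5) + (1/2)(2/5) + (0)(1/5) = 3/5.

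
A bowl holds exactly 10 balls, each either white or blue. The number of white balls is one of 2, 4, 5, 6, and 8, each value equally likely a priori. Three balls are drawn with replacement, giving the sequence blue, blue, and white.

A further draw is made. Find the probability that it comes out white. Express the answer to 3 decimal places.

0.436

The likelihood of the observed sequence under each hypothesis: P(data | r = 2) = (8/10)(8/10)(2/10) = 16/125; P(data | r = 4) = (6/10)(6/10)(4/10) = 18/125; P(data | r = 5) = (5/10)(5/10)(5/10) = 1/8; P(data | r = 6) = (4/10)(4/10)(6/10) = 12/125; P(data | r = 8) = (2/10)(2/10)(8/10) = 4/125.
Weighting by the prior gives 1/5 · 16/125 = 16/625, 1/5 · 18/125 = 18/625, 1/5 · 1/8 = 1/40, 1/5 · 12/125 = 12/625, 1/5 · 4/125 = 4/625; these sum to 21/200.
Dividing through by the total gives posterior P(r = 2 | data) = 128/525, P(r = 4 | data) = 48/175, P(r = 5 | data) = 5/21, P(r = 6 | data) = 32/175, P(r = 8 | data) = 32/525.
So P(white next | data) = Σ P(white next | H) P(H | data) = (1/5)(128/525) + (2/5)(48/175) + (1/2)(5/21) + (3/5)(32/175) + (4/5)(32/525) = 109/250.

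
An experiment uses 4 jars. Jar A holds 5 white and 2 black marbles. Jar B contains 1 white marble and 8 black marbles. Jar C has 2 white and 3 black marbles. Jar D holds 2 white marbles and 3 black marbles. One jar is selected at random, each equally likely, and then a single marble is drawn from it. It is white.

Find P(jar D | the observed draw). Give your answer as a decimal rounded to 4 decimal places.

For each hypothesis, P(data | H) works out to: P(data | jar A) = (5/7) = 5/7; P(data | jar B) = (1/9) = 1/9; P(data | jar C) = (2/5) = 2/5; P(data | jar D) = (2/5) = 2/5.
Multiplying each by its prior: 1/4 · 5/7 = 5/28, 1/4 · 1/9 = 1/36, 1/4 · 2/5 = 1/10, 1/4 · 2/5 = 1/10; these sum to 128/315.
Hence P(jar D | data) = (1/10) / (128/315) = 63/256.

0.2461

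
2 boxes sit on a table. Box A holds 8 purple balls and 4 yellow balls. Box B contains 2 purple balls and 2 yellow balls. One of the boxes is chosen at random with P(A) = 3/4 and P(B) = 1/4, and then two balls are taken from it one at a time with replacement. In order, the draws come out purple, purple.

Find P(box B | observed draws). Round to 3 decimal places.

For each hypothesis, P(data | H) works out to: P(data | box A) = (8/12)(8/12) = 4/9; P(data | box B) = (2/4)(2/4) = 1/4.
The prior-weighted likelihoods are 3/4 · 4/9 = 1/3, 1/4 · 1/4 = 1/16; these sum to 19/48.
Hence P(box B | data) = (1/16) / (19/48) = 3/19.

0.158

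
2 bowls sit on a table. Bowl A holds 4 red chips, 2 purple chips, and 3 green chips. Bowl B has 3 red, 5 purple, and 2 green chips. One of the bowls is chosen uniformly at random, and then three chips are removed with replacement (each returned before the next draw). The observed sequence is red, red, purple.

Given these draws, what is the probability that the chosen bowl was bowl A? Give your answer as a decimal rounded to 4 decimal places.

Compute the likelihood of the observed sequence for each case: P(data | bowl A) = (4/9)(4/9)(2/9) = 0.043896; P(data | bowl B) = (3/10)(3/10)(5/10) = 0.045.
Multiplying each by its prior: 1/2 · 0.043896 = 0.021948, 1/2 · 0.045 = 0.0225; these sum to 0.044448.
So P(bowl A | data) = (0.021948) / (0.044448) = 0.49379.

0.4938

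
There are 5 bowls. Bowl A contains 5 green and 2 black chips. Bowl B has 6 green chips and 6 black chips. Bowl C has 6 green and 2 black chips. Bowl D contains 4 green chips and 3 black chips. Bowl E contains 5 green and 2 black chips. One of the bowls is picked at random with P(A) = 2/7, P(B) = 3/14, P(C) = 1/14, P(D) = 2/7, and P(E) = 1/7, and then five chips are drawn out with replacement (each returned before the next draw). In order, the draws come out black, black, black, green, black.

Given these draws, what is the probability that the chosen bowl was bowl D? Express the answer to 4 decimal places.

Compute the likelihood of the observed sequence for each case: P(data | bowl A) = (2/7)(2/7)(2/7)(5/7)(2/7) = 0.0047599; P(data | bowl B) = (6/12)(6/12)(6/12)(6/12)(6/12) = 0.03125; P(data | bowl C) = (2/8)(2/8)(2/8)(6/8)(2/8) = 0.0029297; P(data | bowl D) = (3/7)(3/7)(3/7)(4/7)(3/7) = 0.019278; P(data | bowl E) = (2/7)(2/7)(2/7)(5/7)(2/7) = 0.0047599.
Weighting by the prior gives 2/7 · 0.0047599 = 0.00136, 3/14 · 0.03125 = 0.0066964, 1/14 · 0.0029297 = 0.00020926, 2/7 · 0.019278 = 0.0055079, 1/7 · 0.0047599 = 0.00067999; these sum to 0.014454.
So P(bowl D | data) = (0.0055079) / (0.014454) = 0.38108.

0.3811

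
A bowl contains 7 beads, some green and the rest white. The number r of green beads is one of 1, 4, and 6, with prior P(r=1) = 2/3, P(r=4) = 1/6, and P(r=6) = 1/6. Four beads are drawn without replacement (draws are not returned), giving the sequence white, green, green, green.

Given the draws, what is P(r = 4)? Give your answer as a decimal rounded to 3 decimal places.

Under each hypothesis, the probability of the observed sequence is: P(data | r = 1) = (6/7)(1/6)(0/5) = 0; P(data | r = 4) = (3/7)(4/6)(3/5)(2/4) = 3/35; P(data | r = 6) = (1/7)(6/6)(5/5)(4/4) = 1/7.
Weighting by the prior gives 2/3 · 0 = 0, 1/6 · 3/35 = 1/70, 1/6 · 1/7 = 1/42; summing to 4/105.
By Bayes' rule, P(r = 4 | data) = (1/70) / (4/105) = 3/8.

0.375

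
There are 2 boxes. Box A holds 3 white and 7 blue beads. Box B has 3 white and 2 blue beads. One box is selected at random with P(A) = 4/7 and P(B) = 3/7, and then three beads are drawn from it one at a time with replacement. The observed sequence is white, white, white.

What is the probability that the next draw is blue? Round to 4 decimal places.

0.4429

Compute the likelihood of the observed sequence for each case: P(data | box A) = (3/10)(3/10)(3/10) = 0.027; P(data | box B) = (3/5)(3/5)(3/5) = 0.216.
The prior-weighted likelihoods are 4/7 · 0.027 = 0.015429, 3/7 · 0.216 = 0.092571; these sum to 0.108.
The posterior is then P(box A | data) = 0.14286, P(box B | data) = 0.85714.
Averaging over the posterior, P(blue next | data) = (7/10)(0.14286) + (2/5)(0.85714) = 0.44286.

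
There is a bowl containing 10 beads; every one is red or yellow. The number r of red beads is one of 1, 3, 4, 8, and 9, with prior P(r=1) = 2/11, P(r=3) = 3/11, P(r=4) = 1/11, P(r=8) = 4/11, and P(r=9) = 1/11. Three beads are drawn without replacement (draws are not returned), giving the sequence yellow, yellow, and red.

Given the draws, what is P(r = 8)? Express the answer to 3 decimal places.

Under each hypothesis, the probability of the observed sequence is: P(data | r = 1) = (9/10)(8/9)(1/8) = 0.1; P(data | r = 3) = (7/10)(6/9)(3/8) = 0.175; P(data | r = 4) = (6/10)(5/9)(4/8) = 0.16667; P(data | r = 8) = (2/10)(1/9)(8/8) = 0.022222; P(data | r = 9) = (1/10)(0/9) = 0.
The prior-weighted likelihoods are 2/11 · 0.1 = 0.018182, 3/11 · 0.175 = 0.047727, 1/11 · 0.16667 = 0.015152, 4/11 · 0.022222 = 0.0080808, 1/11 · 0 = 0; with total 0.089141.
So P(r = 8 | data) = (0.0080808) / (0.089141) = 0.090652.

0.091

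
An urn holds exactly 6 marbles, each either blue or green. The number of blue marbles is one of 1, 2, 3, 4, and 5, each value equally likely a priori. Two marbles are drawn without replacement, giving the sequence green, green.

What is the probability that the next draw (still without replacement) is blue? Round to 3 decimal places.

Compute the likelihood of the observed sequence for each case: P(data | r = 1) = (5/6)(4/5) = 2/3; P(data | r = 2) = (4/6)(3/5) = 2/5; P(data | r = 3) = (3/6)(2/5) = 1/5; P(data | r = 4) = (2/6)(1/5) = 1/15; P(data | r = 5) = (1/6)(0/5) = 0.
Multiplying each by its prior: 1/5 · 2/3 = 2/15, 1/5 · 2/5 = 2/25, 1/5 · 1/5 = 1/25, 1/5 · 1/15 = 1/75, 1/5 · 0 = 0; these sum to 4/15.
Normalising, the posterior is P(r = 1 | data) = 1/2, P(r = 2 | data) = 3/10, P(r = 3 | data) = 3/20, P(r = 4 | data) = 1/20, P(r = 5 | data) = 0.
Averaging over the posterior, P(blue next | data) = (1/4)(1/2) + (1/2)(3/10) + (3/4)(3/20) + (1)(1/20) = 7/16.

0.438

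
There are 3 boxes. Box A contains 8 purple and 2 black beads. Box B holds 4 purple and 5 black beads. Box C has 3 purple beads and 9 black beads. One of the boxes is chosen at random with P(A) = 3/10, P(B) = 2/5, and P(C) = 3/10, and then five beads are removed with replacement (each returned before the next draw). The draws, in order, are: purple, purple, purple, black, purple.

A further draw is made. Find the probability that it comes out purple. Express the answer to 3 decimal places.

0.695

The likelihood of the observed sequence under each hypothesis: P(data | box A) = (8/10)(8/10)(8/10)(2/10)(8/10) = 0.08192; P(data | box B) = (4/9)(4/9)(4/9)(5/9)(4/9) = 0.021677; P(data | box C) = (3/12)(3/12)(3/12)(9/12)(3/12) = 0.0029297.
Weighting by the prior gives 3/10 · 0.08192 = 0.024576, 2/5 · 0.021677 = 0.0086708, 3/10 · 0.0029297 = 0.00087891; with total 0.034126.
The posterior is then P(box A | data) = 0.72016, P(box B | data) = 0.25408, P(box C | data) = 0.025755.
So P(purple next | data) = Σ P(purple next | H) P(H | data) = (4/5)(0.72016) + (4/9)(0.25408) + (1/4)(0.025755) = 0.69549.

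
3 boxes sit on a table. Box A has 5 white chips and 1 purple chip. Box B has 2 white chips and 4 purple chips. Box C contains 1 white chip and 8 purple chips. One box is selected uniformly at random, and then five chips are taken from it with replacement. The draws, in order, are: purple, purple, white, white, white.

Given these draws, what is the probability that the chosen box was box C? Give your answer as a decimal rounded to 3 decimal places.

The likelihood of the observed sequence under each hypothesis: P(data | box A) = (1/6)(1/6)(5/6)(5/6)(5/6) = 0.016075; P(data | box B) = (4/6)(4/6)(2/6)(2/6)(2/6) = 0.016461; P(data | box C) = (8/9)(8/9)(1/9)(1/9)(1/9) = 0.0010838.
Weighting by the prior gives 1/3 · 0.016075 = 0.0053584, 1/3 · 0.016461 = 0.005487, 1/3 · 0.0010838 = 0.00036128; with total 0.011207.
So P(box C | data) = (0.00036128) / (0.011207) = 0.032238.

0.032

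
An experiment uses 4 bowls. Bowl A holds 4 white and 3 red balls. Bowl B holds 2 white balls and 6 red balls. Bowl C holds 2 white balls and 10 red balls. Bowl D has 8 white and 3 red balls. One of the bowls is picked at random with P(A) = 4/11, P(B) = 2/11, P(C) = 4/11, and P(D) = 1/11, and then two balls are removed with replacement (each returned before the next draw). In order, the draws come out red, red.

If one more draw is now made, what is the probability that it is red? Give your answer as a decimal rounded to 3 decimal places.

0.741

Compute the likelihood of the observed sequence for each case: P(data | bowl A) = (3/7)(3/7) = 0.18367; P(data | bowl B) = (6/8)(6/8) = 0.5625; P(data | bowl C) = (10/12)(10/12) = 0.69444; P(data | bowl D) = (3/11)(3/11) = 0.07438.
Multiplying each by its prior: 4/11 · 0.18367 = 0.06679, 2/11 · 0.5625 = 0.10227, 4/11 · 0.69444 = 0.25253, 1/11 · 0.07438 = 0.0067618; with total 0.42835.
Normalising, the posterior is P(bowl A | data) = 0.15592, P(bowl B | data) = 0.23876, P(bowl C | data) = 0.58953, P(bowl D | data) = 0.015786.
Averaging over the posterior, P(red next | data) = (3/7)(0.15592) + (3/4)(0.23876) + (5/6)(0.58953) + (3/11)(0.015786) = 0.74147.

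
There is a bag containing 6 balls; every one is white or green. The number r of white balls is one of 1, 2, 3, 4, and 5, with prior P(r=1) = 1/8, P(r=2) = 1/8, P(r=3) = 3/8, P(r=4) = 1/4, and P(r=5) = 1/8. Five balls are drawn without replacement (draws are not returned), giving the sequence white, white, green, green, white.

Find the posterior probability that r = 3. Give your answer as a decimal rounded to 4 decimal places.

0.5294

Compute the likelihood of the observed sequence for each case: P(data | r = 1) = (1/6)(0/5) = 0; P(data | r = 2) = (2/6)(1/5)(4/4)(3/3)(0/2) = 0; P(data | r = 3) = (3/6)(2/5)(3/4)(2/3)(1/2) = 1/20; P(data | r = 4) = (4/6)(3/5)(2/4)(1/3)(2/2) = 1/15; P(data | r = 5) = (5/6)(4/5)(1/4)(0/3) = 0.
The prior-weighted likelihoods are 1/8 · 0 = 0, 1/8 · 0 = 0, 3/8 · 1/20 = 3/160, 1/4 · 1/15 = 1/60, 1/8 · 0 = 0; with total 17/480.
So P(r = 3 | data) = (3/160) / (17/480) = 9/17.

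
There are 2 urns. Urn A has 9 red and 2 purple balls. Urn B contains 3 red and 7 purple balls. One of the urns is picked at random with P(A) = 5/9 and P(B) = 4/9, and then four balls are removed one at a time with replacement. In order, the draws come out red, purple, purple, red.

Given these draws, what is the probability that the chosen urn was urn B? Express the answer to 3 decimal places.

The likelihood of the observed sequence under each hypothesis: P(data | urn A) = (9/11)(2/11)(2/11)(9/11) = 0.02213; P(data | urn B) = (3/10)(7/10)(7/10)(3/10) = 0.0441.
Multiplying each by its prior: 5/9 · 0.02213 = 0.012294, 4/9 · 0.0441 = 0.0196; these sum to 0.031894.
So P(urn B | data) = (0.0196) / (0.031894) = 0.61453.

0.615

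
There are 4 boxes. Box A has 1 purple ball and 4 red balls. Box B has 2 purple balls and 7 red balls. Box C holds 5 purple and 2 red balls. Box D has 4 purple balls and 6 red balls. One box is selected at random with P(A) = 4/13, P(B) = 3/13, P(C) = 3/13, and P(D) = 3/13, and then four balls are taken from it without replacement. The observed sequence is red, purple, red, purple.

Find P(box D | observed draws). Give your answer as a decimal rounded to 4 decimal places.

Compute the likelihood of the observed sequence for each case: P(data | box A) = (4/5)(1/4)(3/3)(0/2) = 0; P(data | box B) = (7/9)(2/8)(6/7)(1/6) = 0.027778; P(data | box C) = (2/7)(5/6)(1/5)(4/4) = 0.047619; P(data | box D) = (6/10)(4/9)(5/8)(3/7) = 0.071429.
Multiplying each by its prior: 4/13 · 0 = 0, 3/13 · 0.027778 = 0.0064103, 3/13 · 0.047619 = 0.010989, 3/13 · 0.071429 = 0.016484; summing to 0.033883.
So P(box D | data) = (0.016484) / (0.033883) = 0.48649.

0.4865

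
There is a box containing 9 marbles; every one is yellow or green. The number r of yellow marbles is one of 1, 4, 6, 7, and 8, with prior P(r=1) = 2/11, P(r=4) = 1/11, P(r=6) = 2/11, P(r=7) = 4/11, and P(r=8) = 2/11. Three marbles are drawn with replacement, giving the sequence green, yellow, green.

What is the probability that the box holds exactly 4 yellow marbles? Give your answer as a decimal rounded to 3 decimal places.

For each hypothesis, P(data | H) works out to: P(data | r = 1) = (8/9)(1/9)(8/9) = 0.087791; P(data | r = 4) = (5/9)(4/9)(5/9) = 0.13717; P(data | r = 6) = (3/9)(6/9)(3/9) = 0.074074; P(data | r = 7) = (2/9)(7/9)(2/9) = 0.038409; P(data | r = 8) = (1/9)(8/9)(1/9) = 0.010974.
Multiplying each by its prior: 2/11 · 0.087791 = 0.015962, 1/11 · 0.13717 = 0.01247, 2/11 · 0.074074 = 0.013468, 4/11 · 0.038409 = 0.013967, 2/11 · 0.010974 = 0.0019953; summing to 0.057863.
Hence P(r = 4 | data) = (0.01247) / (0.057863) = 0.21552.

0.216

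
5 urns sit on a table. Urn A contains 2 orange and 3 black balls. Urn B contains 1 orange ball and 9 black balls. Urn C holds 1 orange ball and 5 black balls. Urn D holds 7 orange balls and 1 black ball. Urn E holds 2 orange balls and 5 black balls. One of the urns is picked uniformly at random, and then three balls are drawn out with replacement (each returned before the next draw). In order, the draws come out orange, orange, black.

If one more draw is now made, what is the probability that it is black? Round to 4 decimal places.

Compute the likelihood of the observed sequence for each case: P(data | urn A) = (2/5)(2/5)(3/5) = 0.096; P(data | urn B) = (1/10)(1/10)(9/10) = 0.009; P(data | urn C) = (1/6)(1/6)(5/6) = 0.023148; P(data | urn D) = (7/8)(7/8)(1/8) = 0.095703; P(data | urn E) = (2/7)(2/7)(5/7) = 0.058309.
Multiplying each by its prior: 1/5 · 0.096 = 0.0192, 1/5 · 0.009 = 0.0018, 1/5 · 0.023148 = 0.0046296, 1/5 · 0.095703 = 0.019141, 1/5 · 0.058309 = 0.011662; these sum to 0.056432.
The posterior is then P(urn A | data) = 0.34023, P(urn B | data) = 0.031897, P(urn C | data) = 0.082039, P(urn D | data) = 0.33918, P(urn E | data) = 0.20665.
So P(black next | data) = Σ P(black next | H) P(H | data) = (3/5)(0.34023) + (9/10)(0.031897) + (5/6)(0.082039) + (1/8)(0.33918) + (5/7)(0.20665) = 0.49122.

0.4912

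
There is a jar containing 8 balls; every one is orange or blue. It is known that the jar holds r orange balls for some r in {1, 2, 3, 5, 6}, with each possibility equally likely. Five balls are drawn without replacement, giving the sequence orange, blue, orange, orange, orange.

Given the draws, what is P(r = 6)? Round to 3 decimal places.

0.667

The likelihood of the observed sequence under each hypothesis: P(data | r = 1) = (1/8)(7/7)(0/6) = 0; P(data | r = 2) = (2/8)(6/7)(1/6)(0/5) = 0; P(data | r = 3) = (3/8)(5/7)(2/6)(1/5)(0/4) = 0; P(data | r = 5) = (5/8)(3/7)(4/6)(3/5)(2/4) = 3/56; P(data | r = 6) = (6/8)(2/7)(5/6)(4/5)(3/4) = 3/28.
Multiplying each by its prior: 1/5 · 0 = 0, 1/5 · 0 = 0, 1/5 · 0 = 0, 1/5 · 3/56 = 3/280, 1/5 · 3/28 = 3/140; these sum to 9/280.
Therefore the posterior P(r = 6 | data) = (3/140) / (9/280) = 2/3.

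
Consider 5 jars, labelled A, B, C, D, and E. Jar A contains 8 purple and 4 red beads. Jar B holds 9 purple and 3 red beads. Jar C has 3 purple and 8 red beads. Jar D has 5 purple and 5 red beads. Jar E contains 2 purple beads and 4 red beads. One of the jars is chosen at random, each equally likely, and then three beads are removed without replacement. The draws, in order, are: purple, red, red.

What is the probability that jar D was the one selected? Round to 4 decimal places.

The likelihood of the observed sequence under each hypothesis: P(data | jar A) = (8/12)(4/11)(3/10) = 0.072727; P(data | jar B) = (9/12)(3/11)(2/10) = 0.040909; P(data | jar C) = (3/11)(8/10)(7/9) = 0.1697; P(data | jar D) = (5/10)(5/9)(4/8) = 0.13889; P(data | jar E) = (2/6)(4/5)(3/4) = 0.2.
Multiplying each by its prior: 1/5 · 0.072727 = 0.014545, 1/5 · 0.040909 = 0.0081818, 1/5 · 0.1697 = 0.033939, 1/5 · 0.13889 = 0.027778, 1/5 · 0.2 = 0.04; with total 0.12444.
By Bayes' rule, P(jar D | data) = (0.027778) / (0.12444) = 0.22321.

0.2232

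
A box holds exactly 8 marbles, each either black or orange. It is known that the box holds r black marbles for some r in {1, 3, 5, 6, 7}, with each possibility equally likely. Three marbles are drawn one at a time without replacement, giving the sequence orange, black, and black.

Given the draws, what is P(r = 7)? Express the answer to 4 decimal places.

Compute the likelihood of the observed sequence for each case: P(data | r = 1) = (7/8)(1/7)(0/6) = 0; P(data | r = 3) = (5/8)(3/7)(2/6) = 5/56; P(data | r = 5) = (3/8)(5/7)(4/6) = 5/28; P(data | r = 6) = (2/8)(6/7)(5/6) = 5/28; P(data | r = 7) = (1/8)(7/7)(6/6) = 1/8.
The prior-weighted likelihoods are 1/5 · 0 = 0, 1/5 · 5/56 = 1/56, 1/5 · 5/28 = 1/28, 1/5 · 5/28 = 1/28, 1/5 · 1/8 = 1/40; summing to 4/35.
By Bayes' rule, P(r = 7 | data) = (1/40) / (4/35) = 7/32.

0.2188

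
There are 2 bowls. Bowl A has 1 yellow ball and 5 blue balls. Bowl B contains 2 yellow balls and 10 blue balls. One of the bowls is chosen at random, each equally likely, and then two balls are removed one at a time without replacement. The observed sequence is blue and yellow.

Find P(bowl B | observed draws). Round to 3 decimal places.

The likelihood of the observed sequence under each hypothesis: P(data | bowl A) = (5/6)(1/5) = 1/6; P(data | bowl B) = (10/12)(2/11) = 5/33.
Multiplying each by its prior: 1/2 · 1/6 = 1/12, 1/2 · 5/33 = 5/66; summing to 7/44.
So P(bowl B | data) = (5/66) / (7/44) = 10/21.

0.476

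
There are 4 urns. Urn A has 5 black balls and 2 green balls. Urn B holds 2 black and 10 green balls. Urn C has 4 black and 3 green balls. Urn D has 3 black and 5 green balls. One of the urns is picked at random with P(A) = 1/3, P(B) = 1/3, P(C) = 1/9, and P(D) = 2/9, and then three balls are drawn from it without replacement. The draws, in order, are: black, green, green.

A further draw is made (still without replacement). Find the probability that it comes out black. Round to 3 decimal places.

The likelihood of the observed sequence under each hypothesis: P(data | urn A) = (5/7)(2/6)(1/5) = 0.047619; P(data | urn B) = (2/12)(10/11)(9/10) = 0.13636; P(data | urn C) = (4/7)(3/6)(2/5) = 0.11429; P(data | urn D) = (3/8)(5/7)(4/6) = 0.17857.
Multiplying each by its prior: 1/3 · 0.047619 = 0.015873, 1/3 · 0.13636 = 0.045455, 1/9 · 0.11429 = 0.012698, 2/9 · 0.17857 = 0.039683; summing to 0.11371.
Normalising, the posterior is P(urn A | data) = 0.13959, P(urn B | data) = 0.39975, P(urn C | data) = 0.11168, P(urn D | data) = 0.34898.
So P(black next | data) = Σ P(black next | H) P(H | data) = (1)(0.13959) + (1/9)(0.39975) + (3/4)(0.11168) + (2/5)(0.34898) = 0.40736.

0.407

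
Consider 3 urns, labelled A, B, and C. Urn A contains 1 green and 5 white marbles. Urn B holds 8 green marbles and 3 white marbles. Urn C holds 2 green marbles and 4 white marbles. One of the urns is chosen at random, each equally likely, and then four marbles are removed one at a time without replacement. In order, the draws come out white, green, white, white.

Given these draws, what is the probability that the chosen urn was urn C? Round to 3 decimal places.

0.436

Compute the likelihood of the observed sequence for each case: P(data | urn A) = (5/6)(1/5)(4/4)(3/3) = 1/6; P(data | urn B) = (3/11)(8/10)(2/9)(1/8) = 1/165; P(data | urn C) = (4/6)(2/5)(3/4)(2/3) = 2/15.
The prior-weighted likelihoods are 1/3 · 1/6 = 1/18, 1/3 · 1/165 = 1/495, 1/3 · 2/15 = 2/45; summing to 101/990.
Therefore the posterior P(urn C | data) = (2/45) / (101/990) = 44/101.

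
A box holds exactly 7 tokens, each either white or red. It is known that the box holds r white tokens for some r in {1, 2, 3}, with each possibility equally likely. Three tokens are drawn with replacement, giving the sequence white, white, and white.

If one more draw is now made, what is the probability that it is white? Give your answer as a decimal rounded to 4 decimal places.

0.3889

The likelihood of the observed sequence under each hypothesis: P(data | r = 1) = (1/7)(1/7)(1/7) = 0.0029155; P(data | r = 2) = (2/7)(2/7)(2/7) = 0.023324; P(data | r = 3) = (3/7)(3/7)(3/7) = 0.078717.
The prior-weighted likelihoods are 1/3 · 0.0029155 = 0.00097182, 1/3 · 0.023324 = 0.0077745, 1/3 · 0.078717 = 0.026239; summing to 0.034985.
Normalising, the posterior is P(r = 1 | data) = 0.027778, P(r = 2 | data) = 0.22222, P(r = 3 | data) = 0.75.
The predictive probability is P(white next | data) = (1/7)(0.027778) + (2/7)(0.22222) + (3/7)(0.75) = 0.38889.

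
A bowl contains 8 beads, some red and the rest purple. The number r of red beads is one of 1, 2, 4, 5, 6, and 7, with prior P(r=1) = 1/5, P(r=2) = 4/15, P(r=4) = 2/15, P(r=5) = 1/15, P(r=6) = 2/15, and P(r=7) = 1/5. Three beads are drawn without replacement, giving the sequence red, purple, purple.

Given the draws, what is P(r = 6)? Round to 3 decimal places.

Compute the likelihood of the observed sequence for each case: P(data | r = 1) = (1/8)(7/7)(6/6) = 1/8; P(data | r = 2) = (2/8)(6/7)(5/6) = 5/28; P(data | r = 4) = (4/8)(4/7)(3/6) = 1/7; P(data | r = 5) = (5/8)(3/7)(2/6) = 5/56; P(data | r = 6) = (6/8)(2/7)(1/6) = 1/28; P(data | r = 7) = (7/8)(1/7)(0/6) = 0.
Weighting by the prior gives 1/5 · 1/8 = 1/40, 4/15 · 5/28 = 1/21, 2/15 · 1/7 = 2/105, 1/15 · 5/56 = 1/168, 2/15 · 1/28 = 1/210, 1/5 · 0 = 0; with total 43/420.
By Bayes' rule, P(r = 6 | data) = (1/210) / (43/420) = 2/43.

0.047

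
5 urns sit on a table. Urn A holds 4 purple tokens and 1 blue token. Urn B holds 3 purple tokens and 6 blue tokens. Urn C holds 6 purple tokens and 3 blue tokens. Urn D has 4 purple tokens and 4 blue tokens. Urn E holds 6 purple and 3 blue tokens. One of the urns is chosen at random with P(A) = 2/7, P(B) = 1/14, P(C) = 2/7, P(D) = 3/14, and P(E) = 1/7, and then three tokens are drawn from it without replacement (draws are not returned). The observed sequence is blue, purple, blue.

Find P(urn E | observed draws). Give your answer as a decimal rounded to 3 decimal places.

The likelihood of the observed sequence under each hypothesis: P(data | urn A) = (1/5)(4/4)(0/3) = 0; P(data | urn B) = (6/9)(3/8)(5/7) = 5/28; P(data | urn C) = (3/9)(6/8)(2/7) = 1/14; P(data | urn D) = (4/8)(4/7)(3/6) = 1/7; P(data | urn E) = (3/9)(6/8)(2/7) = 1/14.
The prior-weighted likelihoods are 2/7 · 0 = 0, 1/14 · 5/28 = 5/392, 2/7 · 1/14 = 1/49, 3/14 · 1/7 = 3/98, 1/7 · 1/14 = 1/98; summing to 29/392.
Therefore the posterior P(urn E | data) = (1/98) / (29/392) = 4/29.

0.138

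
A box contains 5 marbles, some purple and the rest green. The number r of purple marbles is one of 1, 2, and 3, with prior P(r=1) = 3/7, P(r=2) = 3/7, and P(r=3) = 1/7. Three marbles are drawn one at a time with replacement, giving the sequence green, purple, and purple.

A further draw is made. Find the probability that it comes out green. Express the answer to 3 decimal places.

0.582

For each hypothesis, P(data | H) works out to: P(data | r = 1) = (4/5)(1/5)(1/5) = 4/125; P(data | r = 2) = (3/5)(2/5)(2/5) = 12/125; P(data | r = 3) = (2/5)(3/5)(3/5) = 18/125.
Multiplying each by its prior: 3/7 · 4/125 = 12/875, 3/7 · 12/125 = 36/875, 1/7 · 18/125 = 18/875; with total 66/875.
Dividing through by the total gives posterior P(r = 1 | data) = 2/11, P(r = 2 | data) = 6/11, P(r = 3 | data) = 3/11.
Averaging over the posterior, P(green next | data) = (4/5)(2/11) + (3/5)(6/11) + (2/5)(3/11) = 32/55.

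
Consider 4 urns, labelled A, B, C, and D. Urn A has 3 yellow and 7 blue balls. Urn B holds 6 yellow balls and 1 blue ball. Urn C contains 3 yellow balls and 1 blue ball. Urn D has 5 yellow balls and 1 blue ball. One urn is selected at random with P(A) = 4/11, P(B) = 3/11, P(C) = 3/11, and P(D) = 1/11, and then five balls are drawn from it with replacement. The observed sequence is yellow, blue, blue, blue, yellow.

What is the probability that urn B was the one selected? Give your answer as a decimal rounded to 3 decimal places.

The likelihood of the observed sequence under each hypothesis: P(data | urn A) = (3/10)(7/10)(7/10)(7/10)(3/10) = 0.03087; P(data | urn B) = (6/7)(1/7)(1/7)(1/7)(6/7) = 0.002142; P(data | urn C) = (3/4)(1/4)(1/4)(1/4)(3/4) = 0.0087891; P(data | urn D) = (5/6)(1/6)(1/6)(1/6)(5/6) = 0.003215.
Multiplying each by its prior: 4/11 · 0.03087 = 0.011225, 3/11 · 0.002142 = 0.00058417, 3/11 · 0.0087891 = 0.002397, 1/11 · 0.003215 = 0.00029227; these sum to 0.014499.
So P(urn B | data) = (0.00058417) / (0.014499) = 0.040291.

0.040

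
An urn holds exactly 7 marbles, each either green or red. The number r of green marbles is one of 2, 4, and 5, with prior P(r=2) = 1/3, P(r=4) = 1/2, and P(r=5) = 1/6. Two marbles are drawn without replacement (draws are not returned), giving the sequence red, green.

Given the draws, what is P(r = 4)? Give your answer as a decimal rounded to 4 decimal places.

0.5455

For each hypothesis, P(data | H) works out to: P(data | r = 2) = (5/7)(2/6) = 5/21; P(data | r = 4) = (3/7)(4/6) = 2/7; P(data | r = 5) = (2/7)(5/6) = 5/21.
Weighting by the prior gives 1/3 · 5/21 = 5/63, 1/2 · 2/7 = 1/7, 1/6 · 5/21 = 5/126; with total 11/42.
Hence P(r = 4 | data) = (1/7) / (11/42) = 6/11.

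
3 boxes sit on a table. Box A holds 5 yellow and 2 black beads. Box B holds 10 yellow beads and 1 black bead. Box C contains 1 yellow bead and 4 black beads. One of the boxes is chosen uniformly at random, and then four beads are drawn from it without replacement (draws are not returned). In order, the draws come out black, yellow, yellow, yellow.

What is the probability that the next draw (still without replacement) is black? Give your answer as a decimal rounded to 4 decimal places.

0.2037

Under each hypothesis, the probability of the observed sequence is: P(data | box A) = (2/7)(5/6)(4/5)(3/4) = 1/7; P(data | box B) = (1/11)(10/10)(9/9)(8/8) = 1/11; P(data | box C) = (4/5)(1/4)(0/3) = 0.
Multiplying each by its prior: 1/3 · 1/7 = 1/21, 1/3 · 1/11 = 1/33, 1/3 · 0 = 0; these sum to 6/77.
Dividing through by the total gives posterior P(box A | data) = 11/18, P(box B | data) = 7/18, P(box C | data) = 0.
The predictive probability is P(black next | data) = (1/3)(11/18) + (0)(7/18) = 11/54.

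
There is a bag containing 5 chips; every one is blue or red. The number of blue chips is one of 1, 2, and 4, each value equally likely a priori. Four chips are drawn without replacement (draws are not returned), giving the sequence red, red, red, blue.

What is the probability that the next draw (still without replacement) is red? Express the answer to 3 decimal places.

The likelihood of the observed sequence under each hypothesis: P(data | r = 1) = (4/5)(3/4)(2/3)(1/2) = 1/5; P(data | r = 2) = (3/5)(2/4)(1/3)(2/2) = 1/10; P(data | r = 4) = (1/5)(0/4) = 0.
Multiplying each by its prior: 1/3 · 1/5 = 1/15, 1/3 · 1/10 = 1/30, 1/3 · 0 = 0; summing to 1/10.
Dividing through by the total gives posterior P(r = 1 | data) = 2/3, P(r = 2 | data) = 1/3, P(r = 4 | data) = 0.
The predictive probability is P(red next | data) = (1)(2/3) + (0)(1/3) = 2/3.

0.667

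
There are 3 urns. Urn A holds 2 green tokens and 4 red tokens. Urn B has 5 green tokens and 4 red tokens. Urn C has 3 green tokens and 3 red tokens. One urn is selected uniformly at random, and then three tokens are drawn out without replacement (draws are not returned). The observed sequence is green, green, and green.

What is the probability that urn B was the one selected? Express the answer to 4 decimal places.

0.7042

Under each hypothesis, the probability of the observed sequence is: P(data | urn A) = (2/6)(1/5)(0/4) = 0; P(data | urn B) = (5/9)(4/8)(3/7) = 0.11905; P(data | urn C) = (3/6)(2/5)(1/4) = 0.05.
The prior-weighted likelihoods are 1/3 · 0 = 0, 1/3 · 0.11905 = 0.039683, 1/3 · 0.05 = 0.016667; summing to 0.056349.
Hence P(urn B | data) = (0.039683) / (0.056349) = 0.70423.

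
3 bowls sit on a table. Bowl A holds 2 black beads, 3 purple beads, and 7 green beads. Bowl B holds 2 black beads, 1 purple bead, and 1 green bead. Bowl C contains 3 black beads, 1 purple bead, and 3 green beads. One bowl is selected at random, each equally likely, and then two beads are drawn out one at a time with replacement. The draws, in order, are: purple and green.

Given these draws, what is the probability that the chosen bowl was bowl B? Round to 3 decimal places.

0.232

Compute the likelihood of the observed sequence for each case: P(data | bowl A) = (3/12)(7/12) = 0.14583; P(data | bowl B) = (1/4)(1/4) = 0.0625; P(data | bowl C) = (1/7)(3/7) = 0.061224.
Multiplying each by its prior: 1/3 · 0.14583 = 0.048611, 1/3 · 0.0625 = 0.020833, 1/3 · 0.061224 = 0.020408; these sum to 0.089853.
So P(bowl B | data) = (0.020833) / (0.089853) = 0.23186.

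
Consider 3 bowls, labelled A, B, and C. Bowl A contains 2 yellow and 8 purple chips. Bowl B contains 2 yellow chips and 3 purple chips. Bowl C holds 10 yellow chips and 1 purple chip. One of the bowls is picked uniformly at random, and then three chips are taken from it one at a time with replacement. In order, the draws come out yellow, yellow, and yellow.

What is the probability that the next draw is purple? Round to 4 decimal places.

0.1374

Under each hypothesis, the probability of the observed sequence is: P(data | bowl A) = (2/10)(2/10)(2/10) = 0.008; P(data | bowl B) = (2/5)(2/5)(2/5) = 0.064; P(data | bowl C) = (10/11)(10/11)(10/11) = 0.75131.
The prior-weighted likelihoods are 1/3 · 0.008 = 0.0026667, 1/3 · 0.064 = 0.021333, 1/3 · 0.75131 = 0.25044; these sum to 0.27444.
The posterior is then P(bowl A | data) = 0.0097168, P(bowl B | data) = 0.077735, P(bowl C | data) = 0.91255.
So P(purple next | data) = Σ P(purple next | H) P(H | data) = (4/5)(0.0097168) + (3/5)(0.077735) + (1/11)(0.91255) = 0.13737.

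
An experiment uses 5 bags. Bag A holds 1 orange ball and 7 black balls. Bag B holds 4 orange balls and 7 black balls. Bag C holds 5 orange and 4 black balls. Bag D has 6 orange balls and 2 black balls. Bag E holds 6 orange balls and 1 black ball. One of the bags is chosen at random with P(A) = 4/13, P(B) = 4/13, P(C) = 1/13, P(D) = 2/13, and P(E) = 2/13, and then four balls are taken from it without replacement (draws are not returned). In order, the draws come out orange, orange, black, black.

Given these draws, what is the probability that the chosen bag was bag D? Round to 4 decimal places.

The likelihood of the observed sequence under each hypothesis: P(data | bag A) = (1/8)(0/7) = 0; P(data | bag B) = (4/11)(3/10)(7/9)(6/8) = 0.063636; P(data | bag C) = (5/9)(4/8)(4/7)(3/6) = 0.079365; P(data | bag D) = (6/8)(5/7)(2/6)(1/5) = 0.035714; P(data | bag E) = (6/7)(5/6)(1/5)(0/4) = 0.
Weighting by the prior gives 4/13 · 0 = 0, 4/13 · 0.063636 = 0.01958, 1/13 · 0.079365 = 0.006105, 2/13 · 0.035714 = 0.0054945, 2/13 · 0 = 0; these sum to 0.03118.
Hence P(bag D | data) = (0.0054945) / (0.03118) = 0.17622.

0.1762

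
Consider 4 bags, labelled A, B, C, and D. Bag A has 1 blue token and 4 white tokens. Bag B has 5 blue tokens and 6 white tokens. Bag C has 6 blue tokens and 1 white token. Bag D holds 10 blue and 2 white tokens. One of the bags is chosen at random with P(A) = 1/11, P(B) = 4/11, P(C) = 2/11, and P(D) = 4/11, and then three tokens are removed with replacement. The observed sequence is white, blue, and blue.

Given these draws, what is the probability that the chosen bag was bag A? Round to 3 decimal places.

0.028

The likelihood of the observed sequence under each hypothesis: P(data | bag A) = (4/5)(1/5)(1/5) = 0.032; P(data | bag B) = (6/11)(5/11)(5/11) = 0.1127; P(data | bag C) = (1/7)(6/7)(6/7) = 0.10496; P(data | bag D) = (2/12)(10/12)(10/12) = 0.11574.
Multiplying each by its prior: 1/11 · 0.032 = 0.0029091, 4/11 · 0.1127 = 0.040981, 2/11 · 0.10496 = 0.019083, 4/11 · 0.11574 = 0.042088; summing to 0.10506.
So P(bag A | data) = (0.0029091) / (0.10506) = 0.02769.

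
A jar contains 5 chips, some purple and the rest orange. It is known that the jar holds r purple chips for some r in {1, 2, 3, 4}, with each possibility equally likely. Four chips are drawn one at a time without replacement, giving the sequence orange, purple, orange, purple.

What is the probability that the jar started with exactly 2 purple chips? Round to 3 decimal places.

The likelihood of the observed sequence under each hypothesis: P(data | r = 1) = (4/5)(1/4)(3/3)(0/2) = 0; P(data | r = 2) = (3/5)(2/4)(2/3)(1/2) = 1/10; P(data | r = 3) = (2/5)(3/4)(1/3)(2/2) = 1/10; P(data | r = 4) = (1/5)(4/4)(0/3) = 0.
Weighting by the prior gives 1/4 · 0 = 0, 1/4 · 1/10 = 1/40, 1/4 · 1/10 = 1/40, 1/4 · 0 = 0; summing to 1/20.
By Bayes' rule, P(r = 2 | data) = (1/40) / (1/20) = 1/2.

0.500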